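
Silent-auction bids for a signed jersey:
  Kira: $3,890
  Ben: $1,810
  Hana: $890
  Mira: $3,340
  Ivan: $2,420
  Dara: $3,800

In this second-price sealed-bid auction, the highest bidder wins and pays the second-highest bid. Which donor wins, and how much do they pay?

Kira pays $3,800

Second-price sealed-bid auction: the highest bidder wins and pays the second-highest bid.
Bids ranked: 3,890 (Kira) > 3,800 (Dara) > 3,340 (Mira) > 2,420 (Ivan) > 1,810 (Ben) > 890 (Hana)
Kira is highest; pays the second-highest bid, $3,800.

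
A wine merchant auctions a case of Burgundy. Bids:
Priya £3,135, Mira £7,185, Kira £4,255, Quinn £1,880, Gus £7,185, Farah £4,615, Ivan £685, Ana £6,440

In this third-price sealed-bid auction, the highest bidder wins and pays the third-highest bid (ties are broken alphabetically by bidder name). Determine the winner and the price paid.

Sorting bids: 7,185 (Gus) > 7,185 (Mira) > 6,440 (Ana) > 4,615 (Farah) > 4,255 (Kira) > 3,135 (Priya) > …
Gus and Mira tie at £7,185; tie-break gives it to Gus.
Gus wins; payment is bid #3 in the ranking = £6,440.

Gus pays £6,440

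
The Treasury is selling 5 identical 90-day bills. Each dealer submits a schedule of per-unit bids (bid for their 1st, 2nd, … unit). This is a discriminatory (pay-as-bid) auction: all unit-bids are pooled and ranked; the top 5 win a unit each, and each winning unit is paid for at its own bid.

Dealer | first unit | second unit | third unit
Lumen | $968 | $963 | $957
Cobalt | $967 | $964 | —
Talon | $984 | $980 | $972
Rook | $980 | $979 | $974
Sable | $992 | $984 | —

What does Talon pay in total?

Merging the schedules and taking the best 5: 992 (Sable-1), 984 (Talon-1), 984 (Sable-2), 980 (Talon-2), 980 (Rook-1)
Next rejected bid: $979 (not a price — pay-as-bid).
Talon's winning unit-bids: 984 + 980 = $1,964.

Talon pays $1,964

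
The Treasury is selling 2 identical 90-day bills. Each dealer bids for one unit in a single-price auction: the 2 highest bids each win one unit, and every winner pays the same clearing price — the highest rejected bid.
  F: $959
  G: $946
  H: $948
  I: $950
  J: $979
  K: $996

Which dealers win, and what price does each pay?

K, J; each pays $959

Bids ranked high→low: 996 (K), 979 (J), 959 (F), 950 (I), …
The 2 highest are K, J.
First losing bid is F's $959, which sets the uniform price.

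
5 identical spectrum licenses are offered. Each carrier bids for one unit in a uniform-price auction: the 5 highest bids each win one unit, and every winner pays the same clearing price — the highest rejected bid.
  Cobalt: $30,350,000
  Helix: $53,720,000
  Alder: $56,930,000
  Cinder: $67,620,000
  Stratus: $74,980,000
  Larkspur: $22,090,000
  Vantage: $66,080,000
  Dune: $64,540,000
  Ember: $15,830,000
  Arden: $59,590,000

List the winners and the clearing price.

Stratus, Cinder, Vantage, Dune, Arden; each pays $56,930,000

Sorting: 74,980,000 (Stratus), 67,620,000 (Cinder), 66,080,000 (Vantage), 64,540,000 (Dune), 59,590,000 (Arden), 56,930,000 (Alder), 53,720,000 (Helix), …
Winners (5 units): Stratus, Cinder, Vantage, Dune, Arden.
Clearing price = highest rejected bid = $56,930,000.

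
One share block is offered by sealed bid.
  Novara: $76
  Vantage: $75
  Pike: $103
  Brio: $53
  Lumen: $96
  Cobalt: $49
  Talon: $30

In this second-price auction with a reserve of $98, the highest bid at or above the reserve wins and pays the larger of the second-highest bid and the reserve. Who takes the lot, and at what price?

Rule: the highest bid at or above the reserve wins and pays the larger of the second-highest bid and the reserve.
Sorting bids: 103 (Pike) > 96 (Lumen) > 76 (Novara) > 75 (Vantage) > 53 (Brio) > 49 (Cobalt) > …
Highest eligible bid: Pike at $103.
max(second-highest $96, reserve $98) = $98.

Pike pays $98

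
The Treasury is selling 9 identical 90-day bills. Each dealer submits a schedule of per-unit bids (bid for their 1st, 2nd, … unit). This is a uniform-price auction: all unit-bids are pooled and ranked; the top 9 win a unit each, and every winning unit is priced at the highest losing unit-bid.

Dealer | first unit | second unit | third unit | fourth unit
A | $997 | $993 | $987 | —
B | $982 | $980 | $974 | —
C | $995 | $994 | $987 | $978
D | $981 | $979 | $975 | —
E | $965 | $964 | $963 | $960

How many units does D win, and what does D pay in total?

Merging the schedules and taking the best 9: 997 (A-1), 995 (C-1), 994 (C-2), 993 (A-2), 987 (A-3), 987 (C-3), 982 (B-1), 981 (D-1), 980 (B-2)
The (k+1)-th unit-bid is $979.
D wins 1 unit(s) at $979 each.

D: 1 unit, pays $979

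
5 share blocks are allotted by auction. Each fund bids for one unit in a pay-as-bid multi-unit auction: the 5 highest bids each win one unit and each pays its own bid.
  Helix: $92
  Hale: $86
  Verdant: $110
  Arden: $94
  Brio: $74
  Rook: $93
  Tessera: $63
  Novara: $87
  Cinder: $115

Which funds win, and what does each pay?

Cinder $115, Verdant $110, Arden $94, Rook $93, Helix $92

Sorting: 115 (Cinder), 110 (Verdant), 94 (Arden), 93 (Rook), 92 (Helix), 87 (Novara), 86 (Hale), …
The 5 highest are Cinder, Verdant, Arden, Rook, Helix.
Each winner pays its own bid: Cinder $115, Verdant $110, Arden $94, Rook $93, Helix $92.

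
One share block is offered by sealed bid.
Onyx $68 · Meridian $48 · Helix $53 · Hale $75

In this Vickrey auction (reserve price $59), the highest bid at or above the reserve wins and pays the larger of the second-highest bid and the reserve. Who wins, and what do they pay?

Sorting bids: 75 (Hale) > 68 (Onyx) > 53 (Helix) > 48 (Meridian)
Highest eligible bid: Hale at $75.
Second-highest bid $68 exceeds the reserve $59 → payment $68.

Hale pays $68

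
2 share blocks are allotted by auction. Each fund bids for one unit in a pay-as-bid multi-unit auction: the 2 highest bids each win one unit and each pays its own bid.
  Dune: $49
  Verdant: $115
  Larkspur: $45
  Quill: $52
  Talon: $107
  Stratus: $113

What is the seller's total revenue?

Total revenue: $228

Ordering the bids: 115 (Verdant), 113 (Stratus), 107 (Talon), 52 (Quill), …
Top 2: Verdant, Stratus.
Total revenue = 115 + 113 = $228.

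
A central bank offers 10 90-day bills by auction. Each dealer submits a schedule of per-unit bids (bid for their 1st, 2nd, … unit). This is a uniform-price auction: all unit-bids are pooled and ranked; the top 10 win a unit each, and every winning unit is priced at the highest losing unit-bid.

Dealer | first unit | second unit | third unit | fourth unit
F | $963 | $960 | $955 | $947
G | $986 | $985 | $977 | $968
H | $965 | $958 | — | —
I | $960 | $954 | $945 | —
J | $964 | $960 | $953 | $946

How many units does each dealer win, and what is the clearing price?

All unit-bids, highest first — top 10: 986 (G-1), 985 (G-2), 977 (G-3), 968 (G-4), 965 (H-1), 964 (J-1), 963 (F-1), 960 (F-2), 960 (I-1), 960 (J-2)
First bid not allocated: $958.
Allocation: F 2, G 4, H 1, I 1, J 2.

F 2, G 4, H 1, I 1, J 2; clearing price $958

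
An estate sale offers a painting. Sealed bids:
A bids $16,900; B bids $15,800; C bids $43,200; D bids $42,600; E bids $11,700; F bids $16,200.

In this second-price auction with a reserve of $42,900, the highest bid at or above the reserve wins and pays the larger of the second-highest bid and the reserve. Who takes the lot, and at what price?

Rule: the highest bid at or above the reserve wins and pays the larger of the second-highest bid and the reserve.
Bids ranked: 43,200 (C) > 42,600 (D) > 16,900 (A) > 16,200 (F) > 15,800 (B) > 11,700 (E)
Highest eligible bid: C at $43,200.
Second-highest bid $42,600 is below the reserve $42,900, so the reserve binds → payment $42,900.

C pays $42,900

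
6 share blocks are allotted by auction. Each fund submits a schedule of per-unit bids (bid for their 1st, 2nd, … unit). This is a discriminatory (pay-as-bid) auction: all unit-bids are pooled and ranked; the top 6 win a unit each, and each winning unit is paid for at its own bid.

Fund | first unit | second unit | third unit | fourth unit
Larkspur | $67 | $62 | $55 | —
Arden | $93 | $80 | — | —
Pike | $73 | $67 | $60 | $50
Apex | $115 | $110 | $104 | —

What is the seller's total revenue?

Total revenue: $575

Pooled unit-bids ranked (top 6): 115 (Apex-1), 110 (Apex-2), 104 (Apex-3), 93 (Arden-1), 80 (Arden-2), 73 (Pike-1)
Next rejected bid: $67 (not a price — pay-as-bid).
Each winning unit pays its own bid.
Revenue = 115 + 110 + 104 + 93 + 80 + 73 = $575.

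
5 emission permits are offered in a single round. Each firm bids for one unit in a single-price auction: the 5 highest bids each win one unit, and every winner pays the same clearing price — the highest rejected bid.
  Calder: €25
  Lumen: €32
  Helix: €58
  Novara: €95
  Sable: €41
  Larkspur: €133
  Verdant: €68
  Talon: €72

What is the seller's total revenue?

Total revenue: €205

Ordering the bids: 133 (Larkspur), 95 (Novara), 72 (Talon), 68 (Verdant), 58 (Helix), 41 (Sable), 32 (Lumen), …
The 5 highest are Larkspur, Novara, Talon, Verdant, Helix.
First losing bid is Sable's €41, which sets the uniform price.
Total revenue = 5 × €41 = €205.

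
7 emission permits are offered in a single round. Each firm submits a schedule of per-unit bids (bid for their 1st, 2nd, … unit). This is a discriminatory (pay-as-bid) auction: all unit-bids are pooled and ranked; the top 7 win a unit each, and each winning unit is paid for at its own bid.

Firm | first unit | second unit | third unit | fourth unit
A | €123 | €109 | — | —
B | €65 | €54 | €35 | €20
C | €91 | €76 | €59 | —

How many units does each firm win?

A 2, B 2, C 3

Pooled unit-bids ranked (top 7): 123 (A-1), 109 (A-2), 91 (C-1), 76 (C-2), 65 (B-1), 59 (C-3), 54 (B-2)
Next rejected bid: €35 (not a price — pay-as-bid).
Allocation: A 2, B 2, C 3.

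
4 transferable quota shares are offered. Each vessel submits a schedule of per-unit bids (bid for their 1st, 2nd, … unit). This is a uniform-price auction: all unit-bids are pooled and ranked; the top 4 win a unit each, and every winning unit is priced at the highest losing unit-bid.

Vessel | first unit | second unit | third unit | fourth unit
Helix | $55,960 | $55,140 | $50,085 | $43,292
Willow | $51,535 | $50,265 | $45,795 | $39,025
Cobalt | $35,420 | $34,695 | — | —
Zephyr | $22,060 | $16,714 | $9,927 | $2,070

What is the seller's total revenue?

Total revenue: $200,340

Merging the schedules and taking the best 4: 55,960 (Helix-1), 55,140 (Helix-2), 51,535 (Willow-1), 50,265 (Willow-2)
The (k+1)-th unit-bid is $50,085.
Allocation: Helix 2, Willow 2. Every unit priced at $50,085.
Revenue = 4 × 50,085 = $200,340.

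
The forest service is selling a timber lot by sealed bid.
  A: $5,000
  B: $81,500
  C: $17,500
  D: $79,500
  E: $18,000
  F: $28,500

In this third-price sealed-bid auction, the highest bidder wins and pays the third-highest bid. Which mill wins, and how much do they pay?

B pays $28,500

Sorting bids: 81,500 (B) > 79,500 (D) > 28,500 (F) > 18,000 (E) > 17,500 (C) > 5,000 (A)
B wins; payment is bid #3 in the ranking = $28,500.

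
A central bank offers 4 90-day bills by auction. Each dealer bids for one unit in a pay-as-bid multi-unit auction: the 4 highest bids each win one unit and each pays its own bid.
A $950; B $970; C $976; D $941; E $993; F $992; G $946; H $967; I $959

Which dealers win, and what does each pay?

Sorting: 993 (E), 992 (F), 976 (C), 970 (B), 967 (H), 959 (I), …
Top 4: E, F, C, B.
Each winner pays its own bid: E $993, F $992, C $976, B $970.

E $993, F $992, C $976, B $970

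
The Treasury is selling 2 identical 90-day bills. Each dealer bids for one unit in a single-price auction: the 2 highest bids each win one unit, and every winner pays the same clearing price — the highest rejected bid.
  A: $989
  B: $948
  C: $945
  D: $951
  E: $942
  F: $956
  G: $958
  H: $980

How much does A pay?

A pays $958

Ordering the bids: 989 (A), 980 (H), 958 (G), 956 (F), …
Top 2: A, H.
First losing bid is G's $958, which sets the uniform price.
A wins → pays $958.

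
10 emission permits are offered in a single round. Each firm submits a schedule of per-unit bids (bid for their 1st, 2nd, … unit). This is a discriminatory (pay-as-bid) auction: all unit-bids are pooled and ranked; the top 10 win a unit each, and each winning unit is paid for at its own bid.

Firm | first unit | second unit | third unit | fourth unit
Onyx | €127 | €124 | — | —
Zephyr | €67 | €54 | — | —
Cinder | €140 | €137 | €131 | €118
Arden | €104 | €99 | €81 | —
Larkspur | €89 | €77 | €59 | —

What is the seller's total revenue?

Total revenue: €1,150

All unit-bids, highest first — top 10: 140 (Cinder-1), 137 (Cinder-2), 131 (Cinder-3), 127 (Onyx-1), 124 (Onyx-2), 118 (Cinder-4), 104 (Arden-1), 99 (Arden-2), 89 (Larkspur-1), 81 (Arden-3)
Next rejected bid: €77 (not a price — pay-as-bid).
Each winning unit pays its own bid.
Revenue = 140 + 137 + 131 + 127 + 124 + 118 + 104 + 99 + 89 + 81 = €1,150.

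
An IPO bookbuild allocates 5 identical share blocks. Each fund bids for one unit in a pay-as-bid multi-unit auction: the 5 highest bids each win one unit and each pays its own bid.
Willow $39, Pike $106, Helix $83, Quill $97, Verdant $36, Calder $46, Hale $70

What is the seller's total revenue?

Bids ranked high→low: 106 (Pike), 97 (Quill), 83 (Helix), 70 (Hale), 46 (Calder), 39 (Willow), 36 (Verdant)
The 5 highest are Pike, Quill, Helix, Hale, Calder.
Total revenue = 106 + 97 + 83 + 70 + 46 = $402.

Total revenue: $402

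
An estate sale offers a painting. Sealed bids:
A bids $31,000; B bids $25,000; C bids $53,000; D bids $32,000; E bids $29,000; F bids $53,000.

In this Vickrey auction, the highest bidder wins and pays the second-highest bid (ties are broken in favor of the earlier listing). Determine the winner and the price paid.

Rule: the highest bidder wins and pays the second-highest bid.
Bids ranked: 53,000 (C) > 53,000 (F) > 32,000 (D) > 31,000 (A) > 29,000 (E) > 25,000 (B)
Tie at $53,000 → C wins by tie-break.
C wins with the highest bid; price is set by the runner-up at $53,000.

C pays $53,000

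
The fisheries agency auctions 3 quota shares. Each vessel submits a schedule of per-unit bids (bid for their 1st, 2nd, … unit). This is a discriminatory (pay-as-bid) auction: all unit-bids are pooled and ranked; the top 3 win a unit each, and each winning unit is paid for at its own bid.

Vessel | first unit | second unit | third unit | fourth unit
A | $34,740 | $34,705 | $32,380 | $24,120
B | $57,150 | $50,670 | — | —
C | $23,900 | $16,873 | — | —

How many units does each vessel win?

A 1, B 2

Merging the schedules and taking the best 3: 57,150 (B-1), 50,670 (B-2), 34,740 (A-1)
Next rejected bid: $34,705 (not a price — pay-as-bid).
Allocation: A 1, B 2.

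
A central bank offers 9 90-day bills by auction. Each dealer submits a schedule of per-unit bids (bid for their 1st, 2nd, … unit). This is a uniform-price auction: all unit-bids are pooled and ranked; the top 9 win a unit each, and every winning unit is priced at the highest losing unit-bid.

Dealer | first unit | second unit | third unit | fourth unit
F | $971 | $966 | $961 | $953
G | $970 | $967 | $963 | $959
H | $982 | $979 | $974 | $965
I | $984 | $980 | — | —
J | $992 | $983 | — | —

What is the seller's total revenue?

Total revenue: $8,703

All unit-bids, highest first — top 9: 992 (J-1), 984 (I-1), 983 (J-2), 982 (H-1), 980 (I-2), 979 (H-2), 974 (H-3), 971 (F-1), 970 (G-1)
Highest rejected unit-bid = $967.
Allocation: F 1, G 1, H 3, I 2, J 2. Every unit priced at $967.
Revenue = 9 × 967 = $8,703.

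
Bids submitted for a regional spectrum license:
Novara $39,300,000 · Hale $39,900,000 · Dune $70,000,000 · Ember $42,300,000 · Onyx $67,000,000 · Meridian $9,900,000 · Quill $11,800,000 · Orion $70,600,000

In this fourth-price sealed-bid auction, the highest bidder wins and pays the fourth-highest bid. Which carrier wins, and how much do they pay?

Fourth-price sealed-bid auction: the highest bidder wins and pays the fourth-highest bid.
Bids ranked: 70,600,000 (Orion) > 70,000,000 (Dune) > 67,000,000 (Onyx) > 42,300,000 (Ember) > 39,900,000 (Hale) > 39,300,000 (Novara) > …
Orion wins; payment is bid #4 in the ranking = $42,300,000.

Orion pays $42,300,000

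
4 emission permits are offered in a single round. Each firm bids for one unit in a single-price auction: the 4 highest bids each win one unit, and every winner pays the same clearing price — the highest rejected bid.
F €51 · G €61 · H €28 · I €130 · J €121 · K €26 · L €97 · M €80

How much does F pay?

F pays €0

Ordering the bids: 130 (I), 121 (J), 97 (L), 80 (M), 61 (G), 51 (F), …
The 4 highest are I, J, L, M.
First losing bid is G's €61, which sets the uniform price.
F does not win → pays €0.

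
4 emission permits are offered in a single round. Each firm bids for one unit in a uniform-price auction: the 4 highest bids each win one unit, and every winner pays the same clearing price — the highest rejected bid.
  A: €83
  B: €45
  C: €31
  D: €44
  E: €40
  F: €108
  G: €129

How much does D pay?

D pays €0

Bids ranked high→low: 129 (G), 108 (F), 83 (A), 45 (B), 44 (D), 40 (E), …
The 4 highest are G, F, A, B.
First losing bid is D's €44, which sets the uniform price.
D does not win → pays €0.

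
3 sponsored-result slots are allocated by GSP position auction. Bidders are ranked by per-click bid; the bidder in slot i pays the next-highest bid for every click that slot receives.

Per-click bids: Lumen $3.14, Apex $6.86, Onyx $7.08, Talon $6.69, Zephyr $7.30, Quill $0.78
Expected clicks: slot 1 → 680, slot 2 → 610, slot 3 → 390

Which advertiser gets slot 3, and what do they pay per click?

Sorting advertisers: $7.30 (Zephyr) > $7.08 (Onyx) > $6.86 (Apex) > $6.69 (Talon) > …
Slot 3 goes to the third-ranked bidder, Apex, who pays the next bid down: $6.69/click.

Apex; $6.69 per click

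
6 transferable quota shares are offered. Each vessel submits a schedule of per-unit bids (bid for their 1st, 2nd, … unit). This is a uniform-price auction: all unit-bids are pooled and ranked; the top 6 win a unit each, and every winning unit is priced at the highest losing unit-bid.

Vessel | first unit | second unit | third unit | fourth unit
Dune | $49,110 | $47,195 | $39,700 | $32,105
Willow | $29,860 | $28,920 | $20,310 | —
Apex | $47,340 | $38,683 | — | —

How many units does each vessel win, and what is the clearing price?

Apex 2, Dune 4; clearing price $29,860

Merging the schedules and taking the best 6: 49,110 (Dune-1), 47,340 (Apex-1), 47,195 (Dune-2), 39,700 (Dune-3), 38,683 (Apex-2), 32,105 (Dune-4)
First bid not allocated: $29,860.
Allocation: Apex 2, Dune 4.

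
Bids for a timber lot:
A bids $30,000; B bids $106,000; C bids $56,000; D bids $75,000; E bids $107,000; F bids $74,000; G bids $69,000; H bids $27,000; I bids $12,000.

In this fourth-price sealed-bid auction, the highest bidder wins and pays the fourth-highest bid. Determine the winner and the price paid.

Bids ranked: 107,000 (E) > 106,000 (B) > 75,000 (D) > 74,000 (F) > 69,000 (G) > 56,000 (C) > …
E wins; payment is bid #4 in the ranking = $74,000.

E pays $74,000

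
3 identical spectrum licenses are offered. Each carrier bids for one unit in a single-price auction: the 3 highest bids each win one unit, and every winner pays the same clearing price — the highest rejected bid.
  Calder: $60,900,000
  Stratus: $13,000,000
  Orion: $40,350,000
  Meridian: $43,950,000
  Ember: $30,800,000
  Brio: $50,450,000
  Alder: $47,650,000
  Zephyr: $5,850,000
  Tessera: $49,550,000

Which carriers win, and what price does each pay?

Calder, Brio, Tessera; each pays $47,650,000

Ordering the bids: 60,900,000 (Calder), 50,450,000 (Brio), 49,550,000 (Tessera), 47,650,000 (Alder), 43,950,000 (Meridian), …
Top 3: Calder, Brio, Tessera.
First losing bid is Alder's $47,650,000, which sets the uniform price.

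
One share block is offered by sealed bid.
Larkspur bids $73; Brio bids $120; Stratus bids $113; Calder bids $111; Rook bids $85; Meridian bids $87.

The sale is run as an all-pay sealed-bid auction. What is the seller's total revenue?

Total revenue: $589

Bids in order: 120 (Brio) > 113 (Stratus) > 111 (Calder) > 87 (Meridian) > 85 (Rook) > 73 (Larkspur)
Every bidder forfeits their bid regardless of winning.
Revenue = 73 + 120 + 113 + 111 + 85 + 87 = $589.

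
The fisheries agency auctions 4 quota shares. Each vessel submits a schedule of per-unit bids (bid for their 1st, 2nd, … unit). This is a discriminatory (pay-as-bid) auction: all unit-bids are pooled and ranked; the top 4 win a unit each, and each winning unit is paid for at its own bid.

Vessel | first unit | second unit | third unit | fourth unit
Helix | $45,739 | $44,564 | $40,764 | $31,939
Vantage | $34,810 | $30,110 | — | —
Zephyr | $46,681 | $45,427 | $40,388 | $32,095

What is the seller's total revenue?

Total revenue: $182,411

Pooled unit-bids ranked (top 4): 46,681 (Zephyr-1), 45,739 (Helix-1), 45,427 (Zephyr-2), 44,564 (Helix-2)
Next rejected bid: $40,764 (not a price — pay-as-bid).
Each winning unit pays its own bid.
Revenue = 46,681 + 45,739 + 45,427 + 44,564 = $182,411.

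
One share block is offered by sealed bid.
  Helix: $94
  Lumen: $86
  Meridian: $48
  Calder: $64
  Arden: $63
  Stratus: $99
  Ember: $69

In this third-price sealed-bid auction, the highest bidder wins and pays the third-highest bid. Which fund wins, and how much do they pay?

Rule: the highest bidder wins and pays the third-highest bid.
Bids in order: 99 (Stratus) > 94 (Helix) > 86 (Lumen) > 69 (Ember) > 64 (Calder) > 63 (Arden) > …
Stratus wins; payment is bid #3 in the ranking = $86.

Stratus pays $86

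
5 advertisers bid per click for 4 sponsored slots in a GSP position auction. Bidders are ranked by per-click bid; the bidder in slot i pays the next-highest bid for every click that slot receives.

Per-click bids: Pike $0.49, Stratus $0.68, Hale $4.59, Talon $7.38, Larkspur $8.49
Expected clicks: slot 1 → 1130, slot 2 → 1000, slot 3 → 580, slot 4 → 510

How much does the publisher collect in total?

Total revenue: $13573.70

Ranked by bid: $8.49 (Larkspur) > $7.38 (Talon) > $4.59 (Hale) > $0.68 (Stratus) > $0.49 (Pike)
Slot 1: Larkspur pays $7.38 × 1130 = $8339.40
Slot 2: Talon pays $4.59 × 1000 = $4590.00
Slot 3: Hale pays $0.68 × 580 = $394.40
Slot 4: Stratus pays $0.49 × 510 = $249.90
Total = $13573.70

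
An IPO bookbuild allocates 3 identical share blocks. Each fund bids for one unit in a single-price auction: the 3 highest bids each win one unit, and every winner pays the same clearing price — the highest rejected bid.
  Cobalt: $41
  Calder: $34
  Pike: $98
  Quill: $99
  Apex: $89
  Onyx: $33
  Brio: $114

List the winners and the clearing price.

Brio, Quill, Pike; each pays $89

Ordering the bids: 114 (Brio), 99 (Quill), 98 (Pike), 89 (Apex), 41 (Cobalt), …
Winners (3 units): Brio, Quill, Pike.
Clearing price = highest rejected bid = $89.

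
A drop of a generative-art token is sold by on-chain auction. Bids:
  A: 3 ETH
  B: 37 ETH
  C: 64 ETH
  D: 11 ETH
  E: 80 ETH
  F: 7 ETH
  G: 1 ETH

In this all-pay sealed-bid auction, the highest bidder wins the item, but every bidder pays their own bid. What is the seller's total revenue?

Bids in order: 80 (E) > 64 (C) > 37 (B) > 11 (D) > 7 (F) > 3 (A) > …
E wins with the top bid; all bids are sunk regardless.
Every bidder forfeits their bid regardless of winning.
Revenue = 3 + 37 + 64 + 11 + 80 + 7 + 1 = 203 ETH.

Total revenue: 203 ETH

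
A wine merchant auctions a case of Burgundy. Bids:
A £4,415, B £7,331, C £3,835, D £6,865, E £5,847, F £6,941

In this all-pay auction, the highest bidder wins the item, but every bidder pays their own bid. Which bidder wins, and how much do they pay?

B pays £7,331

Rule: the highest bidder wins the item, but every bidder pays their own bid.
Bids ranked: 7,331 (B) > 6,941 (F) > 6,865 (D) > 5,847 (E) > 4,415 (A) > 3,835 (C)
B is highest and takes the item; every bidder forfeits their bid.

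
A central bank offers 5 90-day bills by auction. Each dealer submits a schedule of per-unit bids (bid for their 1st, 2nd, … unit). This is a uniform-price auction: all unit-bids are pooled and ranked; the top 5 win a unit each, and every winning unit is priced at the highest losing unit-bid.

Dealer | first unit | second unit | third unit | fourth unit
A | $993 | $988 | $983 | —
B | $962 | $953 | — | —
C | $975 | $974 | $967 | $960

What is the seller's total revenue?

Total revenue: $4,835

Merging the schedules and taking the best 5: 993 (A-1), 988 (A-2), 983 (A-3), 975 (C-1), 974 (C-2)
The (k+1)-th unit-bid is $967.
Allocation: A 3, C 2. Every unit priced at $967.
Revenue = 5 × 967 = $4,835.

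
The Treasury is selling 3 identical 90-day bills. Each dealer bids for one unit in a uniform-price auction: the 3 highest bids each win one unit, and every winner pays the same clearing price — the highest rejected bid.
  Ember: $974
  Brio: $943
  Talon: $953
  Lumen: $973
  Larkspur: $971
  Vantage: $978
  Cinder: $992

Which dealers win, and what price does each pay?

Cinder, Vantage, Ember; each pays $973

Sorting: 992 (Cinder), 978 (Vantage), 974 (Ember), 973 (Lumen), 971 (Larkspur), …
Top 3: Cinder, Vantage, Ember.
First losing bid is Lumen's $973, which sets the uniform price.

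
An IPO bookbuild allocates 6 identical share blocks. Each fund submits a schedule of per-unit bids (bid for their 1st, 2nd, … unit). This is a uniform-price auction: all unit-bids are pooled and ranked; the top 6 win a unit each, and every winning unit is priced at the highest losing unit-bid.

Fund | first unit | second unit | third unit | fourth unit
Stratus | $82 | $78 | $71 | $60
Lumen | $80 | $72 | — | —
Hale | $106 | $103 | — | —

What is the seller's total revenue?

Total revenue: $426

Pooled unit-bids ranked (top 6): 106 (Hale-1), 103 (Hale-2), 82 (Stratus-1), 80 (Lumen-1), 78 (Stratus-2), 72 (Lumen-2)
The (k+1)-th unit-bid is $71.
Allocation: Hale 2, Lumen 2, Stratus 2. Every unit priced at $71.
Revenue = 6 × 71 = $426.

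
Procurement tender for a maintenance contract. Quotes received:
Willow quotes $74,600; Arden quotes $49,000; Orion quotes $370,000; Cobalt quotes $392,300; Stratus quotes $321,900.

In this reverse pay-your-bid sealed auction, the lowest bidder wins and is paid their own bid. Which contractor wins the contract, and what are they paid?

Arden is paid $49,000

Bids ranked: 49,000 (Arden) < 74,600 (Willow) < 321,900 (Stratus) < 370,000 (Orion) < 392,300 (Cobalt)
Arden has the lowest bid and is paid exactly that: $49,000.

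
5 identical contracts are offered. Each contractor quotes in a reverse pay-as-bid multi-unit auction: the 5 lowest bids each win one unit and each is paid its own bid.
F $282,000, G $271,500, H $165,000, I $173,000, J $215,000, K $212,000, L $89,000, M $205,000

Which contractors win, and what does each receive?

Ordering the bids: 89,000 (L), 165,000 (H), 173,000 (I), 205,000 (M), 212,000 (K), 215,000 (J), 271,500 (G), …
Lowest 5: L, H, I, M, K.
Each winner is paid its own bid: L $89,000, H $165,000, I $173,000, M $205,000, K $212,000.

L $89,000, H $165,000, I $173,000, M $205,000, K $212,000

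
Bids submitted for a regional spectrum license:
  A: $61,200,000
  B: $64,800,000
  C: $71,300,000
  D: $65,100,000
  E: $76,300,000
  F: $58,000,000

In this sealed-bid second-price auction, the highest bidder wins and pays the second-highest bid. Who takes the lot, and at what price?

Sorting bids: 76,300,000 (E) > 71,300,000 (C) > 65,100,000 (D) > 64,800,000 (B) > 61,200,000 (A) > 58,000,000 (F)
E wins with the highest bid; price is set by the runner-up at $71,300,000.

E pays $71,300,000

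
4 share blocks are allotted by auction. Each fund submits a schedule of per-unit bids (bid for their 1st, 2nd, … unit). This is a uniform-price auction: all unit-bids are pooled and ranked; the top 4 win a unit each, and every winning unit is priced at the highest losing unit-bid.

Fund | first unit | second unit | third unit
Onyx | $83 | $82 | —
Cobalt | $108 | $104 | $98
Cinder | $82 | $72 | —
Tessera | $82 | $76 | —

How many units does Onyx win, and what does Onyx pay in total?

Onyx: 1 unit, pays $82

Merging the schedules and taking the best 4: 108 (Cobalt-1), 104 (Cobalt-2), 98 (Cobalt-3), 83 (Onyx-1)
The (k+1)-th unit-bid is $82.
Onyx wins 1 unit(s) at $82 each.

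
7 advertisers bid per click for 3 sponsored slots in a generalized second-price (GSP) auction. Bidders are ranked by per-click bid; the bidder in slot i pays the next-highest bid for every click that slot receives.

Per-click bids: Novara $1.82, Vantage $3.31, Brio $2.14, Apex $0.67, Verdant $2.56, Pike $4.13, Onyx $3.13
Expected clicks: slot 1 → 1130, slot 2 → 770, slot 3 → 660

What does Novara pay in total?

Novara pays $0.00

Per-click bids in order: $4.13 (Pike) > $3.31 (Vantage) > $3.13 (Onyx) > $2.56 (Verdant) > …
Novara ranks below slot 3 → no slot, pays nothing.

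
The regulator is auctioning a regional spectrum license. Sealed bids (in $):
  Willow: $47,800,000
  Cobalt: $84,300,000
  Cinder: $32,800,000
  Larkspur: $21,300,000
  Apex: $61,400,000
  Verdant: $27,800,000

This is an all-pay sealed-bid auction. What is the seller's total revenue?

Total revenue: $275,400,000

Rule: the highest bidder wins the item, but every bidder pays their own bid.
Bids in order: 84,300,000 (Cobalt) > 61,400,000 (Apex) > 47,800,000 (Willow) > 32,800,000 (Cinder) > 27,800,000 (Verdant) > 21,300,000 (Larkspur)
Cobalt wins with the top bid; all bids are sunk regardless.
Every bidder forfeits their bid regardless of winning.
Revenue = 47,800,000 + 84,300,000 + 32,800,000 + 21,300,000 + 61,400,000 + 27,800,000 = $275,400,000.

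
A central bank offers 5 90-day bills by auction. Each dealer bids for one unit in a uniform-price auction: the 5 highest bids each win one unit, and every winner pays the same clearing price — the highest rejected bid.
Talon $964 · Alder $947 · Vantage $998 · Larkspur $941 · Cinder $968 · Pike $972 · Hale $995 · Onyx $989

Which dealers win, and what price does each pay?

Vantage, Hale, Onyx, Pike, Cinder; each pays $964

Sorting: 998 (Vantage), 995 (Hale), 989 (Onyx), 972 (Pike), 968 (Cinder), 964 (Talon), 947 (Alder), …
The 5 highest are Vantage, Hale, Onyx, Pike, Cinder.
First losing bid is Talon's $964, which sets the uniform price.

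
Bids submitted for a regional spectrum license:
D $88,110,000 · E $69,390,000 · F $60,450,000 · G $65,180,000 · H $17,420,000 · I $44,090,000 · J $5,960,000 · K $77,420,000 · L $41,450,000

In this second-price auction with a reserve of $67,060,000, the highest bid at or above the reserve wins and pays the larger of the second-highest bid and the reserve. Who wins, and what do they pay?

D pays $77,420,000

Bids in order: 88,110,000 (D) > 77,420,000 (K) > 69,390,000 (E) > 65,180,000 (G) > 60,450,000 (F) > 44,090,000 (I) > …
D has the top bid at or above the reserve ($88,110,000).
max(second-highest $77,420,000, reserve $67,060,000) = $77,420,000; the reserve does not bind.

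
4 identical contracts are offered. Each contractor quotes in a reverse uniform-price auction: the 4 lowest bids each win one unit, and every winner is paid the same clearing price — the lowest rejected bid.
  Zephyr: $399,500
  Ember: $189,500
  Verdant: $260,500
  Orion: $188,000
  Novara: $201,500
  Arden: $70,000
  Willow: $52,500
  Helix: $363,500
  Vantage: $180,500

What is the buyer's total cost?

Bids ranked low→high: 52,500 (Willow), 70,000 (Arden), 180,500 (Vantage), 188,000 (Orion), 189,500 (Ember), 201,500 (Novara), …
Winners (4 units): Willow, Arden, Vantage, Orion.
Clearing price = lowest rejected bid = $189,500.
Total cost = 4 × $189,500 = $758,000.

Total cost: $758,000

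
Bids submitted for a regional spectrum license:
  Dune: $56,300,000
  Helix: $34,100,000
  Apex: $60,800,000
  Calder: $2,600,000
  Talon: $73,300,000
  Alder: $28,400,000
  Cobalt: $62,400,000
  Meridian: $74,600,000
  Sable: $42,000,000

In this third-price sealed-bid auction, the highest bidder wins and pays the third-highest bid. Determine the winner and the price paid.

Third-price sealed-bid auction: the highest bidder wins and pays the third-highest bid.
Sorting bids: 74,600,000 (Meridian) > 73,300,000 (Talon) > 62,400,000 (Cobalt) > 60,800,000 (Apex) > 56,300,000 (Dune) > 42,000,000 (Sable) > …
Meridian is highest; pays the third-highest bid, $62,400,000.

Meridian pays $62,400,000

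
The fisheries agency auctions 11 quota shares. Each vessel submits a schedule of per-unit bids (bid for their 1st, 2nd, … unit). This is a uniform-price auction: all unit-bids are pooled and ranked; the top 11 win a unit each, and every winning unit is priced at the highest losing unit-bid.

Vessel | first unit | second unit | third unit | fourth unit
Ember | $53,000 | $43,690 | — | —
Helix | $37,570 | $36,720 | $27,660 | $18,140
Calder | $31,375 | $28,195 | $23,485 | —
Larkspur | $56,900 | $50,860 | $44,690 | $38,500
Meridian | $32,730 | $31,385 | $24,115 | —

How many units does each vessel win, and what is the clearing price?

Calder 1, Ember 2, Helix 2, Larkspur 4, Meridian 2; clearing price $28,195

Merging the schedules and taking the best 11: 56,900 (Larkspur-1), 53,000 (Ember-1), 50,860 (Larkspur-2), 44,690 (Larkspur-3), 43,690 (Ember-2), 38,500 (Larkspur-4), 37,570 (Helix-1), 36,720 (Helix-2), 32,730 (Meridian-1), 31,385 (Meridian-2), 31,375 (Calder-1)
Highest rejected unit-bid = $28,195.
Allocation: Calder 1, Ember 2, Helix 2, Larkspur 4, Meridian 2.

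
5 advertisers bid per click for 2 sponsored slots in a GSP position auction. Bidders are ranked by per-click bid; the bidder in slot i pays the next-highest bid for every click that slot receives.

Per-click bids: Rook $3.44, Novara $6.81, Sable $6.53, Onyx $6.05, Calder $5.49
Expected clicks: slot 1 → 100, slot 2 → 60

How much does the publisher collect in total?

Ranked by bid: $6.81 (Novara) > $6.53 (Sable) > $6.05 (Onyx) > …
Slot 1: Novara pays $6.53 × 100 = $653.00
Slot 2: Sable pays $6.05 × 60 = $363.00
Total = $1016.00

Total revenue: $1016.00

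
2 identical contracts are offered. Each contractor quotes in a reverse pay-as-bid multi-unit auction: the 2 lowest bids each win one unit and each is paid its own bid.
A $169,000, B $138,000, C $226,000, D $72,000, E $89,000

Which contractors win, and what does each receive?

D $72,000, E $89,000

Sorting: 72,000 (D), 89,000 (E), 138,000 (B), 169,000 (A), …
Lowest 2: D, E.
Each winner is paid its own bid: D $72,000, E $89,000.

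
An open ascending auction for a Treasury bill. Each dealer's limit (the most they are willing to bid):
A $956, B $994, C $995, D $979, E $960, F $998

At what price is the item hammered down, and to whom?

F wins at $995

Sorting limits: 998 (F) > 995 (C) > 994 (B) > 979 (D) > 960 (E) > 956 (A)
Once the price passes $995, only F is left; the hammer falls at C's limit of $995.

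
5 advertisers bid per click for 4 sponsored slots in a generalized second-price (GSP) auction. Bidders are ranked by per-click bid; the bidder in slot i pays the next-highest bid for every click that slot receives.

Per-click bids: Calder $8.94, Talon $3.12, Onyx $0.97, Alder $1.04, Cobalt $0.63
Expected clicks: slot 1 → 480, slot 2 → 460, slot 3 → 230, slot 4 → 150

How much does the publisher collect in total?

Total revenue: $2293.60

Ranked by bid: $8.94 (Calder) > $3.12 (Talon) > $1.04 (Alder) > $0.97 (Onyx) > $0.63 (Cobalt)
Slot 1: Calder pays $3.12 × 480 = $1497.60
Slot 2: Talon pays $1.04 × 460 = $478.40
Slot 3: Alder pays $0.97 × 230 = $223.10
Slot 4: Onyx pays $0.63 × 150 = $94.50
Total = $2293.60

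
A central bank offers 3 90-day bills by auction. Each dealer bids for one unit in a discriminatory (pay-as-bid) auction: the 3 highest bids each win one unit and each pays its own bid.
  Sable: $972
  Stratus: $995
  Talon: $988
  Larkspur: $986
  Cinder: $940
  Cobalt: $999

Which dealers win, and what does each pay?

Bids ranked high→low: 999 (Cobalt), 995 (Stratus), 988 (Talon), 986 (Larkspur), 972 (Sable), …
Top 3: Cobalt, Stratus, Talon.
Each winner pays its own bid: Cobalt $999, Stratus $995, Talon $988.

Cobalt $999, Stratus $995, Talon $988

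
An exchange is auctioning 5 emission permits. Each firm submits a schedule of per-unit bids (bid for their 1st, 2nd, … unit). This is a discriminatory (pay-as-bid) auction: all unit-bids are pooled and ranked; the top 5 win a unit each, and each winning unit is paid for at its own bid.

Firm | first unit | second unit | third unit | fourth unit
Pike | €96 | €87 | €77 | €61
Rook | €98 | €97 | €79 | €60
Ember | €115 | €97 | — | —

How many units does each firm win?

Ember 2, Pike 1, Rook 2

All unit-bids, highest first — top 5: 115 (Ember-1), 98 (Rook-1), 97 (Rook-2), 97 (Ember-2), 96 (Pike-1)
Next rejected bid: €87 (not a price — pay-as-bid).
Allocation: Ember 2, Pike 1, Rook 2.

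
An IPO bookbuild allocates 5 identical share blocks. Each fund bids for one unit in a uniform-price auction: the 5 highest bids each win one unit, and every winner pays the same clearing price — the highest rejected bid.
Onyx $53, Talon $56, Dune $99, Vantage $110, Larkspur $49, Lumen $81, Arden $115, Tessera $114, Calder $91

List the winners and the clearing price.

Arden, Tessera, Vantage, Dune, Calder; each pays $81

Bids ranked high→low: 115 (Arden), 114 (Tessera), 110 (Vantage), 99 (Dune), 91 (Calder), 81 (Lumen), 56 (Talon), …
Top 5: Arden, Tessera, Vantage, Dune, Calder.
First losing bid is Lumen's $81, which sets the uniform price.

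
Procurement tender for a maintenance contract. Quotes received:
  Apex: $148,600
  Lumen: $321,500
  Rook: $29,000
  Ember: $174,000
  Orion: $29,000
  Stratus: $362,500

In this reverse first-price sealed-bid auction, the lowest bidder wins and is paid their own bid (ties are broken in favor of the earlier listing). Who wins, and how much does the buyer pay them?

Rook is paid $29,000

Sorting bids: 29,000 (Rook) < 29,000 (Orion) < 148,600 (Apex) < 174,000 (Ember) < 321,500 (Lumen) < 362,500 (Stratus)
Tie at $29,000 → Rook wins by tie-break.
Rook is lowest → is paid own bid, $29,000.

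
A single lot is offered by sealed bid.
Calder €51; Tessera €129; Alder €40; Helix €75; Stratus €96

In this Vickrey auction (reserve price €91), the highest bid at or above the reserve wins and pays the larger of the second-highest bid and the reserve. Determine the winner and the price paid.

Bids ranked: 129 (Tessera) > 96 (Stratus) > 75 (Helix) > 51 (Calder) > 40 (Alder)
Tessera has the top bid at or above the reserve (€129).
max(second-highest €96, reserve €91) = €96; the reserve does not bind.

Tessera pays €96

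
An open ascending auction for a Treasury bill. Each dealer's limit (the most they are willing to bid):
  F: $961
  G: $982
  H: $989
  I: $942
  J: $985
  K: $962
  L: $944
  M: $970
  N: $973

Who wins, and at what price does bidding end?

Limits in order: 989 (H) > 985 (J) > 982 (G) > 973 (N) > 970 (M) > 962 (K) > …
Once the price passes $985, only H is left; the hammer falls at J's limit of $985.

H wins at $985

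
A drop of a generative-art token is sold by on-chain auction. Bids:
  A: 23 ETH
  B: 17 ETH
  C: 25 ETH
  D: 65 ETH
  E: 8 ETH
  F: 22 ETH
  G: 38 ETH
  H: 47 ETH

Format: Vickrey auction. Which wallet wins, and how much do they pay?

D pays 47 ETH

Bids ranked: 65 (D) > 47 (H) > 38 (G) > 25 (C) > 23 (A) > 22 (F) > …
D wins with the highest bid; price is set by the runner-up at 47 ETH.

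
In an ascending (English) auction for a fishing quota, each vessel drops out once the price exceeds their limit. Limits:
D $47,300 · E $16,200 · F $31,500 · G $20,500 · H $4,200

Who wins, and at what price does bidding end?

Limits in order: 47,300 (D) > 31,500 (F) > 20,500 (G) > 16,200 (E) > 4,200 (H)
Once the price passes $31,500, only D is left; the hammer falls at F's limit of $31,500.

D wins at $31,500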